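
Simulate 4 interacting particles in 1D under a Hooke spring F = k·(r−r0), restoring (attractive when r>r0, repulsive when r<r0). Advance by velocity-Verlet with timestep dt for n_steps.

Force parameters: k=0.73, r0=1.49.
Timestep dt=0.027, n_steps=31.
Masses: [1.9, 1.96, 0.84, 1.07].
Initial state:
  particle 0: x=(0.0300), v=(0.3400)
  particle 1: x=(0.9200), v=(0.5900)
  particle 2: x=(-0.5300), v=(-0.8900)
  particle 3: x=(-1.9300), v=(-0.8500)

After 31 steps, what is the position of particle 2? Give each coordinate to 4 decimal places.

(-1.2787)

step 0: x0=(0.0300) x1=(0.9200) x2=(-0.5300) x3=(-1.9300)
step 1: x0=(0.0392) x1=(0.9358) x2=(-0.5543) x3=(-1.9525)
step 2: x0=(0.0483) x1=(0.9514) x2=(-0.5791) x3=(-1.9741)
step 3: x0=(0.0573) x1=(0.9668) x2=(-0.6044) x3=(-1.9948)
step 4: x0=(0.0662) x1=(0.9819) x2=(-0.6301) x3=(-2.0145)
step 5: x0=(0.0751) x1=(0.9967) x2=(-0.6561) x3=(-2.0333)
step 6: x0=(0.0838) x1=(1.0113) x2=(-0.6825) x3=(-2.0510)
step 7: x0=(0.0924) x1=(1.0254) x2=(-0.7091) x3=(-2.0677)
step 8: x0=(0.1008) x1=(1.0393) x2=(-0.7359) x3=(-2.0833)
step 9: x0=(0.1091) x1=(1.0527) x2=(-0.7629) x3=(-2.0978)
step 10: x0=(0.1172) x1=(1.0658) x2=(-0.7899) x3=(-2.1112)
step 11: x0=(0.1251) x1=(1.0785) x2=(-0.8170) x3=(-2.1235)
step 12: x0=(0.1328) x1=(1.0907) x2=(-0.8440) x3=(-2.1347)
step 13: x0=(0.1402) x1=(1.1025) x2=(-0.8710) x3=(-2.1447)
step 14: x0=(0.1474) x1=(1.1138) x2=(-0.8978) x3=(-2.1535)
step 15: x0=(0.1544) x1=(1.1247) x2=(-0.9244) x3=(-2.1612)
step 16: x0=(0.1611) x1=(1.1350) x2=(-0.9508) x3=(-2.1677)
step 17: x0=(0.1676) x1=(1.1448) x2=(-0.9768) x3=(-2.1730)
step 18: x0=(0.1737) x1=(1.1541) x2=(-1.0025) x3=(-2.1771)
step 19: x0=(0.1796) x1=(1.1629) x2=(-1.0278) x3=(-2.1801)
step 20: x0=(0.1851) x1=(1.1711) x2=(-1.0525) x3=(-2.1818)
step 21: x0=(0.1904) x1=(1.1787) x2=(-1.0768) x3=(-2.1824)
step 22: x0=(0.1953) x1=(1.1858) x2=(-1.1005) x3=(-2.1818)
step 23: x0=(0.1999) x1=(1.1922) x2=(-1.1235) x3=(-2.1800)
step 24: x0=(0.2041) x1=(1.1981) x2=(-1.1458) x3=(-2.1771)
step 25: x0=(0.2080) x1=(1.2033) x2=(-1.1674) x3=(-2.1730)
step 26: x0=(0.2115) x1=(1.2080) x2=(-1.1882) x3=(-2.1677)
step 27: x0=(0.2147) x1=(1.2120) x2=(-1.2082) x3=(-2.1614)
step 28: x0=(0.2175) x1=(1.2154) x2=(-1.2272) x3=(-2.1539)
step 29: x0=(0.2199) x1=(1.2181) x2=(-1.2454) x3=(-2.1453)
step 30: x0=(0.2220) x1=(1.2202) x2=(-1.2625) x3=(-2.1357)
step 31: x0=(0.2236) x1=(1.2217) x2=(-1.2787) x3=(-2.1250)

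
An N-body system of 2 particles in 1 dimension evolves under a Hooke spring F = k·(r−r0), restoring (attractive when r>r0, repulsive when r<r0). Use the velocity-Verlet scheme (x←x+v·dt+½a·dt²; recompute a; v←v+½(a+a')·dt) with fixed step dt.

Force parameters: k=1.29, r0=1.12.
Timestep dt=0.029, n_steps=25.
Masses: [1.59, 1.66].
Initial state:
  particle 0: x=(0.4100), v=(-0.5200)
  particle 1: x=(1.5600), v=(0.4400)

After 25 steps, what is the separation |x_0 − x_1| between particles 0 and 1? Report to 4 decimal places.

step 0: x0=(0.4100) x1=(1.5600)
step 1: x0=(0.3949) x1=(1.5728)
step 2: x0=(0.3799) x1=(1.5855)
step 3: x0=(0.3649) x1=(1.5981)
step 4: x0=(0.3500) x1=(1.6107)
step 5: x0=(0.3352) x1=(1.6232)
step 6: x0=(0.3206) x1=(1.6356)
step 7: x0=(0.3060) x1=(1.6478)
step 8: x0=(0.2916) x1=(1.6599)
step 9: x0=(0.2774) x1=(1.6719)
step 10: x0=(0.2633) x1=(1.6836)
step 11: x0=(0.2495) x1=(1.6952)
step 12: x0=(0.2359) x1=(1.7066)
step 13: x0=(0.2225) x1=(1.7177)
step 14: x0=(0.2094) x1=(1.7286)
step 15: x0=(0.1965) x1=(1.7392)
step 16: x0=(0.1840) x1=(1.7496)
step 17: x0=(0.1717) x1=(1.7596)
step 18: x0=(0.1598) x1=(1.7694)
step 19: x0=(0.1482) x1=(1.7788)
step 20: x0=(0.1369) x1=(1.7879)
step 21: x0=(0.1260) x1=(1.7966)
step 22: x0=(0.1155) x1=(1.8050)
step 23: x0=(0.1054) x1=(1.8130)
step 24: x0=(0.0957) x1=(1.8207)
step 25: x0=(0.0863) x1=(1.8279)

1.7416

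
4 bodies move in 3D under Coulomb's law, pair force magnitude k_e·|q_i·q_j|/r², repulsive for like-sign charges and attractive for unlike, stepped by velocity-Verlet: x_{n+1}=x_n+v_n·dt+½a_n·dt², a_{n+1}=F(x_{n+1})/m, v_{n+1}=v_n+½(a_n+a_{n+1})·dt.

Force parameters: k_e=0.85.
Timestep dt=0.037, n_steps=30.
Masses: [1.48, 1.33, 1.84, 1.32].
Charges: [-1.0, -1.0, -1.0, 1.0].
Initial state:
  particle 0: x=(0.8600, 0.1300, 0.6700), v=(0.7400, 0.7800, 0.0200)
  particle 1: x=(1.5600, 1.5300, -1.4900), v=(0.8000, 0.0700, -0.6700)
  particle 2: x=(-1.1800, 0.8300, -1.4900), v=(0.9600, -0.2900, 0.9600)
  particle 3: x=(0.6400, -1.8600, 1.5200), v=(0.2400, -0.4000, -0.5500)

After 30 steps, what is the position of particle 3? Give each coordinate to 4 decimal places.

step 0: x0=(0.8600, 0.1300, 0.6700) x1=(1.5600, 1.5300, -1.4900) x2=(-1.1800, 0.8300, -1.4900) x3=(0.6400, -1.8600, 1.5200)
step 1: x0=(0.8874, 0.1587, 0.6708) x1=(1.5897, 1.5326, -1.5148) x2=(-1.1445, 0.8193, -1.4545) x3=(0.6489, -1.8747, 1.4996)
step 2: x0=(0.9148, 0.1873, 0.6719) x1=(1.6195, 1.5353, -1.5397) x2=(-1.1092, 0.8085, -1.4190) x3=(0.6578, -1.8891, 1.4790)
step 3: x0=(0.9422, 0.2156, 0.6732) x1=(1.6494, 1.5380, -1.5647) x2=(-1.0739, 0.7977, -1.3836) x3=(0.6667, -1.9034, 1.4584)
step 4: x0=(0.9696, 0.2437, 0.6746) x1=(1.6794, 1.5408, -1.5898) x2=(-1.0388, 0.7869, -1.3481) x3=(0.6756, -1.9174, 1.4376)
step 5: x0=(0.9971, 0.2715, 0.6763) x1=(1.7096, 1.5437, -1.6149) x2=(-1.0038, 0.7760, -1.3127) x3=(0.6845, -1.9312, 1.4167)
step 6: x0=(1.0245, 0.2992, 0.6782) x1=(1.7399, 1.5466, -1.6402) x2=(-0.9689, 0.7651, -1.2773) x3=(0.6934, -1.9448, 1.3957)
step 7: x0=(1.0520, 0.3267, 0.6803) x1=(1.7704, 1.5496, -1.6655) x2=(-0.9341, 0.7542, -1.2420) x3=(0.7024, -1.9582, 1.3746)
step 8: x0=(1.0795, 0.3540, 0.6826) x1=(1.8009, 1.5526, -1.6909) x2=(-0.8994, 0.7433, -1.2066) x3=(0.7113, -1.9714, 1.3534)
step 9: x0=(1.1071, 0.3811, 0.6850) x1=(1.8316, 1.5557, -1.7164) x2=(-0.8649, 0.7323, -1.1713) x3=(0.7203, -1.9844, 1.3321)
step 10: x0=(1.1346, 0.4081, 0.6877) x1=(1.8624, 1.5588, -1.7420) x2=(-0.8304, 0.7213, -1.1360) x3=(0.7293, -1.9971, 1.3107)
step 11: x0=(1.1622, 0.4348, 0.6905) x1=(1.8933, 1.5620, -1.7677) x2=(-0.7961, 0.7102, -1.1007) x3=(0.7383, -2.0097, 1.2892)
step 12: x0=(1.1899, 0.4614, 0.6936) x1=(1.9243, 1.5652, -1.7935) x2=(-0.7619, 0.6991, -1.0654) x3=(0.7472, -2.0221, 1.2676)
step 13: x0=(1.2175, 0.4879, 0.6968) x1=(1.9555, 1.5685, -1.8194) x2=(-0.7278, 0.6880, -1.0301) x3=(0.7562, -2.0343, 1.2460)
step 14: x0=(1.2452, 0.5141, 0.7002) x1=(1.9868, 1.5718, -1.8454) x2=(-0.6939, 0.6768, -0.9949) x3=(0.7652, -2.0463, 1.2242)
step 15: x0=(1.2730, 0.5403, 0.7039) x1=(2.0181, 1.5751, -1.8715) x2=(-0.6600, 0.6655, -0.9597) x3=(0.7743, -2.0581, 1.2024)
step 16: x0=(1.3008, 0.5662, 0.7077) x1=(2.0496, 1.5785, -1.8977) x2=(-0.6263, 0.6543, -0.9245) x3=(0.7833, -2.0697, 1.1805)
step 17: x0=(1.3287, 0.5921, 0.7116) x1=(2.0812, 1.5820, -1.9240) x2=(-0.5927, 0.6429, -0.8893) x3=(0.7923, -2.0811, 1.1585)
step 18: x0=(1.3566, 0.6178, 0.7158) x1=(2.1129, 1.5855, -1.9504) x2=(-0.5592, 0.6315, -0.8541) x3=(0.8014, -2.0923, 1.1364)
step 19: x0=(1.3845, 0.6434, 0.7201) x1=(2.1447, 1.5890, -1.9769) x2=(-0.5259, 0.6201, -0.8189) x3=(0.8104, -2.1034, 1.1142)
step 20: x0=(1.4125, 0.6688, 0.7246) x1=(2.1766, 1.5925, -2.0035) x2=(-0.4927, 0.6086, -0.7838) x3=(0.8195, -2.1143, 1.0920)
step 21: x0=(1.4406, 0.6942, 0.7293) x1=(2.2085, 1.5961, -2.0302) x2=(-0.4595, 0.5970, -0.7486) x3=(0.8285, -2.1249, 1.0697)
step 22: x0=(1.4688, 0.7194, 0.7342) x1=(2.2406, 1.5997, -2.0571) x2=(-0.4266, 0.5854, -0.7135) x3=(0.8376, -2.1354, 1.0473)
step 23: x0=(1.4970, 0.7445, 0.7392) x1=(2.2728, 1.6034, -2.0840) x2=(-0.3937, 0.5737, -0.6784) x3=(0.8466, -2.1458, 1.0249)
step 24: x0=(1.5253, 0.7695, 0.7444) x1=(2.3050, 1.6070, -2.1110) x2=(-0.3610, 0.5619, -0.6433) x3=(0.8557, -2.1559, 1.0024)
step 25: x0=(1.5536, 0.7945, 0.7498) x1=(2.3373, 1.6107, -2.1382) x2=(-0.3283, 0.5500, -0.6082) x3=(0.8648, -2.1659, 0.9798)
step 26: x0=(1.5821, 0.8193, 0.7553) x1=(2.3698, 1.6145, -2.1654) x2=(-0.2958, 0.5381, -0.5731) x3=(0.8739, -2.1756, 0.9572)
step 27: x0=(1.6106, 0.8441, 0.7610) x1=(2.4023, 1.6182, -2.1928) x2=(-0.2635, 0.5261, -0.5381) x3=(0.8830, -2.1852, 0.9345)
step 28: x0=(1.6392, 0.8688, 0.7669) x1=(2.4348, 1.6220, -2.2202) x2=(-0.2312, 0.5140, -0.5030) x3=(0.8920, -2.1947, 0.9117)
step 29: x0=(1.6679, 0.8934, 0.7729) x1=(2.4675, 1.6258, -2.2478) x2=(-0.1991, 0.5019, -0.4680) x3=(0.9011, -2.2039, 0.8889)
step 30: x0=(1.6966, 0.9179, 0.7791) x1=(2.5002, 1.6296, -2.2754) x2=(-0.1671, 0.4896, -0.4330) x3=(0.9102, -2.2130, 0.8661)

(0.9102, -2.2130, 0.8661)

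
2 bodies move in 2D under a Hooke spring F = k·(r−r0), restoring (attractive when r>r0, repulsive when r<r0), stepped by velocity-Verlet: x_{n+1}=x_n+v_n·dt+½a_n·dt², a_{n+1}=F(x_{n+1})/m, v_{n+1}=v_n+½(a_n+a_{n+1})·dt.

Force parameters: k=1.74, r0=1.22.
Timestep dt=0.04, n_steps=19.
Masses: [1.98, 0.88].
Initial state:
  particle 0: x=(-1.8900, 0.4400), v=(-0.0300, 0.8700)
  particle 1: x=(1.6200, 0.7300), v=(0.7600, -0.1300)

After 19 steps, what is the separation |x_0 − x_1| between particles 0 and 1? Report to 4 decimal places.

step 0: x0=(-1.8900, 0.4400) x1=(1.6200, 0.7300)
step 1: x0=(-1.8896, 0.4749) x1=(1.6468, 0.7245)
step 2: x0=(-1.8859, 0.5101) x1=(1.6662, 0.7185)
step 3: x0=(-1.8790, 0.5455) x1=(1.6783, 0.7120)
step 4: x0=(-1.8687, 0.5810) x1=(1.6829, 0.7052)
step 5: x0=(-1.8552, 0.6166) x1=(1.6802, 0.6982)
step 6: x0=(-1.8384, 0.6523) x1=(1.6701, 0.6910)
step 7: x0=(-1.8184, 0.6880) x1=(1.6528, 0.6836)
step 8: x0=(-1.7952, 0.7238) x1=(1.6284, 0.6764)
step 9: x0=(-1.7690, 0.7594) x1=(1.5970, 0.6692)
step 10: x0=(-1.7397, 0.7950) x1=(1.5588, 0.6621)
step 11: x0=(-1.7075, 0.8305) x1=(1.5141, 0.6554)
step 12: x0=(-1.6725, 0.8659) x1=(1.4630, 0.6490)
step 13: x0=(-1.6348, 0.9010) x1=(1.4058, 0.6430)
step 14: x0=(-1.5945, 0.9360) x1=(1.3429, 0.6375)
step 15: x0=(-1.5518, 0.9706) x1=(1.2745, 0.6326)
step 16: x0=(-1.5068, 1.0051) x1=(1.2010, 0.6282)
step 17: x0=(-1.4597, 1.0392) x1=(1.1227, 0.6245)
step 18: x0=(-1.4107, 1.0730) x1=(1.0401, 0.6216)
step 19: x0=(-1.3599, 1.1065) x1=(0.9536, 0.6193)

2.3642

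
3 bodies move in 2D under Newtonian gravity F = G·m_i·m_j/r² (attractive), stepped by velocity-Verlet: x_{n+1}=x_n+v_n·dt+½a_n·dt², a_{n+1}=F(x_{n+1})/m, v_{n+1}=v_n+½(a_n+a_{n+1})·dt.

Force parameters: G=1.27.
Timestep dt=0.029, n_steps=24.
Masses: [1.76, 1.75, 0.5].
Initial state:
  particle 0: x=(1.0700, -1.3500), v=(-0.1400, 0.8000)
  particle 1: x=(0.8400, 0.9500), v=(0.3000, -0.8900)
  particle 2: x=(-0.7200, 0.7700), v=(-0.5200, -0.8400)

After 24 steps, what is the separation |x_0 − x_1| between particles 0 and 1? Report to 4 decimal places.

step 0: x0=(1.0700, -1.3500) x1=(0.8400, 0.9500) x2=(-0.7200, 0.7700)
step 1: x0=(1.0659, -1.3266) x1=(0.8486, 0.9240) x2=(-0.7346, 0.7456)
step 2: x0=(1.0617, -1.3028) x1=(0.8570, 0.8976) x2=(-0.7484, 0.7211)
step 3: x0=(1.0575, -1.2785) x1=(0.8653, 0.8708) x2=(-0.7612, 0.6964)
step 4: x0=(1.0531, -1.2538) x1=(0.8734, 0.8436) x2=(-0.7732, 0.6717)
step 5: x0=(1.0487, -1.2286) x1=(0.8814, 0.8159) x2=(-0.7843, 0.6468)
step 6: x0=(1.0441, -1.2030) x1=(0.8892, 0.7878) x2=(-0.7946, 0.6218)
step 7: x0=(1.0395, -1.1768) x1=(0.8968, 0.7592) x2=(-0.8040, 0.5967)
step 8: x0=(1.0348, -1.1500) x1=(0.9043, 0.7301) x2=(-0.8125, 0.5714)
step 9: x0=(1.0300, -1.1227) x1=(0.9117, 0.7004) x2=(-0.8203, 0.5460)
step 10: x0=(1.0251, -1.0947) x1=(0.9189, 0.6702) x2=(-0.8271, 0.5205)
step 11: x0=(1.0200, -1.0661) x1=(0.9260, 0.6393) x2=(-0.8332, 0.4948)
step 12: x0=(1.0149, -1.0368) x1=(0.9329, 0.6078) x2=(-0.8384, 0.4689)
step 13: x0=(1.0097, -1.0067) x1=(0.9397, 0.5756) x2=(-0.8427, 0.4429)
step 14: x0=(1.0044, -0.9759) x1=(0.9464, 0.5426) x2=(-0.8462, 0.4167)
step 15: x0=(0.9989, -0.9441) x1=(0.9530, 0.5088) x2=(-0.8489, 0.3903)
step 16: x0=(0.9933, -0.9115) x1=(0.9594, 0.4740) x2=(-0.8507, 0.3638)
step 17: x0=(0.9877, -0.8778) x1=(0.9656, 0.4383) x2=(-0.8516, 0.3370)
step 18: x0=(0.9819, -0.8429) x1=(0.9718, 0.4015) x2=(-0.8516, 0.3101)
step 19: x0=(0.9760, -0.8068) x1=(0.9777, 0.3635) x2=(-0.8507, 0.2831)
step 20: x0=(0.9700, -0.7693) x1=(0.9836, 0.3241) x2=(-0.8489, 0.2558)
step 21: x0=(0.9639, -0.7301) x1=(0.9892, 0.2832) x2=(-0.8462, 0.2283)
step 22: x0=(0.9578, -0.6891) x1=(0.9946, 0.2403) x2=(-0.8425, 0.2007)
step 23: x0=(0.9516, -0.6458) x1=(0.9998, 0.1954) x2=(-0.8379, 0.1728)
step 24: x0=(0.9455, -0.5999) x1=(1.0047, 0.1477) x2=(-0.8322, 0.1448)

0.7500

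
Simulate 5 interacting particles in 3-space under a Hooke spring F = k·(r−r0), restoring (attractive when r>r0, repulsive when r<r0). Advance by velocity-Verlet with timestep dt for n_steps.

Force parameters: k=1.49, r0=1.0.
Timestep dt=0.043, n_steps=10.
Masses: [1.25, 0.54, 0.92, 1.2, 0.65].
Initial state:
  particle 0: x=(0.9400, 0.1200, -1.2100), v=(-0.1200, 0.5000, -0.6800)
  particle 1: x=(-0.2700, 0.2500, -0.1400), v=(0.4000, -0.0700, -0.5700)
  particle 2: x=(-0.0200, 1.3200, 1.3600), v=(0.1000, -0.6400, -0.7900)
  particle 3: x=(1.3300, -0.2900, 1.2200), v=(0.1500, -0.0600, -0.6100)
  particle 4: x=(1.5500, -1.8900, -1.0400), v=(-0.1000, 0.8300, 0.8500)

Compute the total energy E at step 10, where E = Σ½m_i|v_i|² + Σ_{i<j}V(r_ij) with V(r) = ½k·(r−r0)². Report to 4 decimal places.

step 0: x0=(0.9400, 0.1200, -1.2100) x1=(-0.2700, 0.2500, -0.1400) x2=(-0.0200, 1.3200, 1.3600) x3=(1.3300, -0.2900, 1.2200) x4=(1.5500, -1.8900, -1.0400)
step 1: x0=(0.9342, 0.1410, -1.2352) x1=(-0.2461, 0.2438, -0.1634) x2=(-0.0120, 1.2856, 1.3196) x3=(1.3345, -0.2922, 1.1897) x4=(1.5396, -1.8417, -0.9954)
step 2: x0=(0.9273, 0.1609, -1.2523) x1=(-0.2091, 0.2314, -0.1846) x2=(0.0031, 1.2379, 1.2666) x3=(1.3353, -0.2934, 1.1514) x4=(1.5174, -1.7690, -0.9358)
step 3: x0=(0.9194, 0.1797, -1.2614) x1=(-0.1598, 0.2132, -0.2033) x2=(0.0252, 1.1777, 1.2016) x3=(1.3323, -0.2937, 1.1054) x4=(1.4840, -1.6734, -0.8624)
step 4: x0=(0.9106, 0.1972, -1.2627) x1=(-0.0992, 0.1898, -0.2195) x2=(0.0539, 1.1059, 1.1255) x3=(1.3257, -0.2930, 1.0521) x4=(1.4402, -1.5566, -0.7768)
step 5: x0=(0.9009, 0.2136, -1.2565) x1=(-0.0286, 0.1618, -0.2331) x2=(0.0889, 1.0236, 1.0390) x3=(1.3158, -0.2911, 0.9920) x4=(1.3870, -1.4210, -0.6807)
step 6: x0=(0.8906, 0.2287, -1.2432) x1=(0.0507, 0.1299, -0.2442) x2=(0.1295, 0.9322, 0.9435) x3=(1.3026, -0.2880, 0.9258) x4=(1.3257, -1.2691, -0.5761)
step 7: x0=(0.8798, 0.2428, -1.2233) x1=(0.1370, 0.0951, -0.2529) x2=(0.1753, 0.8329, 0.8399) x3=(1.2867, -0.2838, 0.8541) x4=(1.2577, -1.1037, -0.4649)
step 8: x0=(0.8686, 0.2557, -1.1973) x1=(0.2286, 0.0582, -0.2595) x2=(0.2253, 0.7273, 0.7298) x3=(1.2682, -0.2782, 0.7778) x4=(1.1845, -0.9280, -0.3491)
step 9: x0=(0.8572, 0.2677, -1.1660) x1=(0.3237, 0.0200, -0.2641) x2=(0.2789, 0.6170, 0.6145) x3=(1.2477, -0.2714, 0.6976) x4=(1.1075, -0.7450, -0.2309)
step 10: x0=(0.8456, 0.2788, -1.1300) x1=(0.4206, -0.0186, -0.2676) x2=(0.3351, 0.5037, 0.4954) x3=(1.2256, -0.2634, 0.6146) x4=(1.0285, -0.5578, -0.1120)
step 0 velocities: v0=(-0.1200, 0.5000, -0.6800) v1=(0.4000, -0.0700, -0.5700) v2=(0.1000, -0.6400, -0.7900) v3=(0.1500, -0.0600, -0.6100) v4=(-0.1000, 0.8300, 0.8500)
step 0: KE=1.7675, PE=21.6293, E=23.3968
step 10 velocities: v0=(-0.2682, 0.2483, 0.8811) v1=(2.2557, -0.8971, -0.0757) v2=(1.3266, -2.6522, -2.7966) v3=(-0.5248, 0.1999, -1.9519) v4=(-1.8468, 4.3696, 2.7547)
step 10: KE=22.0594, PE=1.2610, E=23.3204

23.3204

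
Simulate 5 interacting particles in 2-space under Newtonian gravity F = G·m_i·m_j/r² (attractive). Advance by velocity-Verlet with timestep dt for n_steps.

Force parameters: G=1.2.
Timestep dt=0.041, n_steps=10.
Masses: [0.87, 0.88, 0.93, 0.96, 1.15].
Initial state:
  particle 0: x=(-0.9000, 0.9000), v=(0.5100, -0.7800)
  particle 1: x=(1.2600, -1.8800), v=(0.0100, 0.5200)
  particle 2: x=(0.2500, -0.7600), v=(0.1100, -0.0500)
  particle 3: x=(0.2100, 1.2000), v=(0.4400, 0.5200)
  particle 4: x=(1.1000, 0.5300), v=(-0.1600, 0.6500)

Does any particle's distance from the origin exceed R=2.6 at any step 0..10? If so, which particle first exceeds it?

step 0: x0=(-0.9000, 0.9000) x1=(1.2600, -1.8800) x2=(0.2500, -0.7600) x3=(0.2100, 1.2000) x4=(1.1000, 0.5300)
step 1: x0=(-0.8779, 0.8679) x1=(1.2600, -1.8580) x2=(0.2549, -0.7615) x3=(0.2282, 1.2203) x4=(1.0924, 0.5567)
step 2: x0=(-0.8536, 0.8357) x1=(1.2593, -1.8348) x2=(0.2606, -0.7619) x3=(0.2467, 1.2383) x4=(1.0827, 0.5835)
step 3: x0=(-0.8269, 0.8033) x1=(1.2579, -1.8102) x2=(0.2671, -0.7613) x3=(0.2657, 1.2540) x4=(1.0708, 0.6104)
step 4: x0=(-0.7979, 0.7709) x1=(1.2556, -1.7842) x2=(0.2744, -0.7597) x3=(0.2854, 1.2672) x4=(1.0566, 0.6376)
step 5: x0=(-0.7666, 0.7384) x1=(1.2525, -1.7569) x2=(0.2824, -0.7570) x3=(0.3057, 1.2779) x4=(1.0401, 0.6652)
step 6: x0=(-0.7329, 0.7058) x1=(1.2485, -1.7282) x2=(0.2912, -0.7532) x3=(0.3270, 1.2857) x4=(1.0211, 0.6932)
step 7: x0=(-0.6969, 0.6733) x1=(1.2436, -1.6980) x2=(0.3007, -0.7485) x3=(0.3494, 1.2905) x4=(0.9995, 0.7217)
step 8: x0=(-0.6585, 0.6409) x1=(1.2377, -1.6664) x2=(0.3110, -0.7427) x3=(0.3731, 1.2920) x4=(0.9751, 0.7510)
step 9: x0=(-0.6176, 0.6084) x1=(1.2309, -1.6332) x2=(0.3220, -0.7359) x3=(0.3985, 1.2899) x4=(0.9475, 0.7813)
step 10: x0=(-0.5741, 0.5761) x1=(1.2230, -1.5985) x2=(0.3338, -0.7280) x3=(0.4260, 1.2837) x4=(0.9165, 0.8130)

no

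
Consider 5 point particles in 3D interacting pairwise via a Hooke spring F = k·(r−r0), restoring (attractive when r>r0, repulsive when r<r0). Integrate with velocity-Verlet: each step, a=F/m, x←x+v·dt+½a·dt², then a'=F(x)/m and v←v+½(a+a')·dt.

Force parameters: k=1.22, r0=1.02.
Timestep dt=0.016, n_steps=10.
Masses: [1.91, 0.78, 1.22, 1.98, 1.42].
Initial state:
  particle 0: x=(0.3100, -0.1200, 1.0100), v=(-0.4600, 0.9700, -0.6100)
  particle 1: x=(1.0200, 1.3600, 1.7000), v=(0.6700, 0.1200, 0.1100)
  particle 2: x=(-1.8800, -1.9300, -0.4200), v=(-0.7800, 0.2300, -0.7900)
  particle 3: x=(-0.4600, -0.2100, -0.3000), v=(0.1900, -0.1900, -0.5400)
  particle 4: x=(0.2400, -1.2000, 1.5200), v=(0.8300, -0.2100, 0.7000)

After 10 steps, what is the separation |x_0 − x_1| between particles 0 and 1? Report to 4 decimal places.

step 0: x0=(0.3100, -0.1200, 1.0100) x1=(1.0200, 1.3600, 1.7000) x2=(-1.8800, -1.9300, -0.4200) x3=(-0.4600, -0.2100, -0.3000) x4=(0.2400, -1.2000, 1.5200)
step 1: x0=(0.3025, -0.1045, 1.0002) x1=(1.0299, 1.3607, 1.7011) x2=(-1.8917, -1.9256, -0.4321) x3=(-0.4569, -0.2131, -0.3084) x4=(0.2531, -1.2032, 1.5310)
step 2: x0=(0.2948, -0.0892, 0.9901) x1=(1.0382, 1.3592, 1.7008) x2=(-1.9019, -1.9200, -0.4432) x3=(-0.4537, -0.2162, -0.3164) x4=(0.2660, -1.2059, 1.5414)
step 3: x0=(0.2869, -0.0740, 0.9800) x1=(1.0448, 1.3552, 1.6991) x2=(-1.9105, -1.9129, -0.4533) x3=(-0.4503, -0.2194, -0.3240) x4=(0.2786, -1.2083, 1.5514)
step 4: x0=(0.2787, -0.0590, 0.9696) x1=(1.0498, 1.3490, 1.6961) x2=(-1.9176, -1.9045, -0.4623) x3=(-0.4468, -0.2227, -0.3312) x4=(0.2908, -1.2102, 1.5608)
step 5: x0=(0.2703, -0.0442, 0.9591) x1=(1.0531, 1.3404, 1.6917) x2=(-1.9231, -1.8948, -0.4703) x3=(-0.4432, -0.2260, -0.3379) x4=(0.3027, -1.2117, 1.5697)
step 6: x0=(0.2616, -0.0294, 0.9485) x1=(1.0548, 1.3295, 1.6859) x2=(-1.9271, -1.8838, -0.4772) x3=(-0.4394, -0.2293, -0.3442) x4=(0.3144, -1.2128, 1.5780)
step 7: x0=(0.2528, -0.0149, 0.9377) x1=(1.0549, 1.3164, 1.6788) x2=(-1.9294, -1.8714, -0.4830) x3=(-0.4355, -0.2328, -0.3501) x4=(0.3257, -1.2135, 1.5858)
step 8: x0=(0.2437, -0.0006, 0.9268) x1=(1.0532, 1.3010, 1.6703) x2=(-1.9302, -1.8578, -0.4878) x3=(-0.4315, -0.2363, -0.3555) x4=(0.3366, -1.2137, 1.5930)
step 9: x0=(0.2344, 0.0136, 0.9157) x1=(1.0500, 1.2833, 1.6605) x2=(-1.9294, -1.8428, -0.4915) x3=(-0.4274, -0.2398, -0.3606) x4=(0.3473, -1.2136, 1.5997)
step 10: x0=(0.2249, 0.0276, 0.9044) x1=(1.0451, 1.2635, 1.6493) x2=(-1.9270, -1.8265, -0.4942) x3=(-0.4232, -0.2434, -0.3651) x4=(0.3575, -1.2129, 1.6057)

1.6598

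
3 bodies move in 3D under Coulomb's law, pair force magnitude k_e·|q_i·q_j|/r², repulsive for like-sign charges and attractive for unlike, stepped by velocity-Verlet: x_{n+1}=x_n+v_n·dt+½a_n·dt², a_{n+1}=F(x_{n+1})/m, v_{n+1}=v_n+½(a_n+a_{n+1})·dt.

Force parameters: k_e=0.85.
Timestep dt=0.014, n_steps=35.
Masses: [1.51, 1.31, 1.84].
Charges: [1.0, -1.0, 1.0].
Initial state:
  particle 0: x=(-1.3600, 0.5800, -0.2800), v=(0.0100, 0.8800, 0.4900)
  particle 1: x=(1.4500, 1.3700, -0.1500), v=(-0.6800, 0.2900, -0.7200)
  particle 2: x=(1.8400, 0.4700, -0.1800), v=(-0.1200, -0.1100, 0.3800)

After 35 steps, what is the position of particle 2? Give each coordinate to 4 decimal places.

step 0: x0=(-1.3600, 0.5800, -0.2800) x1=(1.4500, 1.3700, -0.1500) x2=(1.8400, 0.4700, -0.1800)
step 1: x0=(-1.3599, 0.5923, -0.2731) x1=(1.4405, 1.3740, -0.1601) x2=(1.8383, 0.4685, -0.1747)
step 2: x0=(-1.3597, 0.6046, -0.2663) x1=(1.4310, 1.3779, -0.1702) x2=(1.8366, 0.4671, -0.1694)
step 3: x0=(-1.3596, 0.6170, -0.2594) x1=(1.4216, 1.3816, -0.1803) x2=(1.8348, 0.4658, -0.1640)
step 4: x0=(-1.3594, 0.6293, -0.2526) x1=(1.4122, 1.3853, -0.1903) x2=(1.8331, 0.4645, -0.1587)
step 5: x0=(-1.3593, 0.6416, -0.2457) x1=(1.4029, 1.3888, -0.2004) x2=(1.8312, 0.4633, -0.1534)
step 6: x0=(-1.3591, 0.6540, -0.2388) x1=(1.3936, 1.3922, -0.2105) x2=(1.8294, 0.4623, -0.1481)
step 7: x0=(-1.3590, 0.6663, -0.2320) x1=(1.3843, 1.3955, -0.2206) x2=(1.8276, 0.4612, -0.1428)
step 8: x0=(-1.3588, 0.6787, -0.2251) x1=(1.3750, 1.3987, -0.2306) x2=(1.8257, 0.4603, -0.1375)
step 9: x0=(-1.3587, 0.6910, -0.2183) x1=(1.3658, 1.4017, -0.2407) x2=(1.8237, 0.4594, -0.1322)
step 10: x0=(-1.3585, 0.7034, -0.2114) x1=(1.3566, 1.4047, -0.2507) x2=(1.8218, 0.4586, -0.1269)
step 11: x0=(-1.3583, 0.7158, -0.2045) x1=(1.3475, 1.4075, -0.2607) x2=(1.8198, 0.4579, -0.1216)
step 12: x0=(-1.3582, 0.7281, -0.1977) x1=(1.3384, 1.4103, -0.2707) x2=(1.8178, 0.4573, -0.1163)
step 13: x0=(-1.3580, 0.7405, -0.1908) x1=(1.3293, 1.4130, -0.2807) x2=(1.8158, 0.4567, -0.1111)
step 14: x0=(-1.3578, 0.7529, -0.1840) x1=(1.3203, 1.4155, -0.2907) x2=(1.8138, 0.4562, -0.1058)
step 15: x0=(-1.3576, 0.7653, -0.1771) x1=(1.3113, 1.4180, -0.3007) x2=(1.8117, 0.4557, -0.1006)
step 16: x0=(-1.3575, 0.7776, -0.1703) x1=(1.3023, 1.4203, -0.3106) x2=(1.8096, 0.4553, -0.0954)
step 17: x0=(-1.3573, 0.7900, -0.1634) x1=(1.2933, 1.4226, -0.3205) x2=(1.8075, 0.4550, -0.0901)
step 18: x0=(-1.3571, 0.8024, -0.1566) x1=(1.2844, 1.4248, -0.3304) x2=(1.8053, 0.4547, -0.0850)
step 19: x0=(-1.3569, 0.8148, -0.1497) x1=(1.2755, 1.4269, -0.3403) x2=(1.8032, 0.4545, -0.0798)
step 20: x0=(-1.3567, 0.8272, -0.1428) x1=(1.2667, 1.4289, -0.3501) x2=(1.8010, 0.4544, -0.0746)
step 21: x0=(-1.3565, 0.8396, -0.1360) x1=(1.2578, 1.4308, -0.3599) x2=(1.7988, 0.4543, -0.0695)
step 22: x0=(-1.3563, 0.8521, -0.1292) x1=(1.2490, 1.4326, -0.3697) x2=(1.7965, 0.4543, -0.0643)
step 23: x0=(-1.3561, 0.8645, -0.1223) x1=(1.2402, 1.4344, -0.3795) x2=(1.7943, 0.4543, -0.0592)
step 24: x0=(-1.3559, 0.8769, -0.1155) x1=(1.2315, 1.4361, -0.3893) x2=(1.7920, 0.4544, -0.0541)
step 25: x0=(-1.3557, 0.8893, -0.1086) x1=(1.2228, 1.4376, -0.3990) x2=(1.7897, 0.4545, -0.0491)
step 26: x0=(-1.3555, 0.9018, -0.1018) x1=(1.2141, 1.4391, -0.4087) x2=(1.7873, 0.4547, -0.0440)
step 27: x0=(-1.3552, 0.9142, -0.0949) x1=(1.2054, 1.4406, -0.4183) x2=(1.7850, 0.4549, -0.0390)
step 28: x0=(-1.3550, 0.9266, -0.0881) x1=(1.1967, 1.4419, -0.4279) x2=(1.7826, 0.4552, -0.0339)
step 29: x0=(-1.3548, 0.9391, -0.0813) x1=(1.1881, 1.4432, -0.4375) x2=(1.7802, 0.4556, -0.0290)
step 30: x0=(-1.3545, 0.9515, -0.0744) x1=(1.1795, 1.4444, -0.4471) x2=(1.7778, 0.4559, -0.0240)
step 31: x0=(-1.3543, 0.9640, -0.0676) x1=(1.1709, 1.4456, -0.4566) x2=(1.7754, 0.4564, -0.0190)
step 32: x0=(-1.3541, 0.9765, -0.0608) x1=(1.1624, 1.4466, -0.4661) x2=(1.7729, 0.4568, -0.0141)
step 33: x0=(-1.3538, 0.9889, -0.0540) x1=(1.1538, 1.4476, -0.4756) x2=(1.7705, 0.4574, -0.0092)
step 34: x0=(-1.3535, 1.0014, -0.0471) x1=(1.1453, 1.4486, -0.4851) x2=(1.7680, 0.4579, -0.0043)
step 35: x0=(-1.3533, 1.0139, -0.0403) x1=(1.1368, 1.4494, -0.4945) x2=(1.7655, 0.4585, 0.0006)

(1.7655, 0.4585, 0.0006)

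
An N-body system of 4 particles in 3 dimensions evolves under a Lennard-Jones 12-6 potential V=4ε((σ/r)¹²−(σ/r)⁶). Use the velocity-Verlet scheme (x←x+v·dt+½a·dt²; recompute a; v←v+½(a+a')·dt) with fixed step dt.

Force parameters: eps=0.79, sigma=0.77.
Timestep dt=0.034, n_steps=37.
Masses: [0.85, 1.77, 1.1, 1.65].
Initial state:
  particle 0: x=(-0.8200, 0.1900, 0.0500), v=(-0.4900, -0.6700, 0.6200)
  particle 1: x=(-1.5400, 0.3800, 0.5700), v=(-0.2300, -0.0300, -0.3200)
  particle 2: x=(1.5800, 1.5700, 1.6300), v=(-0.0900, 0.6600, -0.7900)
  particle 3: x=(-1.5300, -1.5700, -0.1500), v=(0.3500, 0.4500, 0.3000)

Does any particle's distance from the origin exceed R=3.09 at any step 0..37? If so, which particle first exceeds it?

step 0: x0=(-0.8200, 0.1900, 0.0500) x1=(-1.5400, 0.3800, 0.5700) x2=(1.5800, 1.5700, 1.6300) x3=(-1.5300, -1.5700, -0.1500)
step 1: x0=(-0.8377, 0.1675, 0.0719) x1=(-1.5473, 0.3788, 0.5587) x2=(1.5769, 1.5924, 1.6031) x3=(-1.5181, -1.5547, -0.1398)
step 2: x0=(-0.8569, 0.1453, 0.0947) x1=(-1.5539, 0.3775, 0.5470) x2=(1.5739, 1.6149, 1.5763) x3=(-1.5062, -1.5393, -0.1296)
step 3: x0=(-0.8760, 0.1230, 0.1174) x1=(-1.5606, 0.3761, 0.5353) x2=(1.5708, 1.6373, 1.5494) x3=(-1.4942, -1.5239, -0.1194)
step 4: x0=(-0.8925, 0.0997, 0.1385) x1=(-1.5686, 0.3752, 0.5244) x2=(1.5677, 1.6598, 1.5226) x3=(-1.4823, -1.5084, -0.1091)
step 5: x0=(-0.9037, 0.0741, 0.1566) x1=(-1.5791, 0.3752, 0.5149) x2=(1.5647, 1.6822, 1.4957) x3=(-1.4703, -1.4928, -0.0989)
step 6: x0=(-0.9088, 0.0456, 0.1713) x1=(-1.5925, 0.3766, 0.5070) x2=(1.5616, 1.7046, 1.4688) x3=(-1.4583, -1.4772, -0.0886)
step 7: x0=(-0.9096, 0.0149, 0.1839) x1=(-1.6081, 0.3790, 0.5001) x2=(1.5585, 1.7271, 1.4420) x3=(-1.4463, -1.4614, -0.0783)
step 8: x0=(-0.9088, -0.0169, 0.1958) x1=(-1.6244, 0.3818, 0.4936) x2=(1.5555, 1.7495, 1.4151) x3=(-1.4343, -1.4455, -0.0680)
step 9: x0=(-0.9087, -0.0486, 0.2078) x1=(-1.6404, 0.3844, 0.4869) x2=(1.5524, 1.7719, 1.3882) x3=(-1.4222, -1.4295, -0.0576)
step 10: x0=(-0.9105, -0.0795, 0.2205) x1=(-1.6556, 0.3864, 0.4799) x2=(1.5493, 1.7944, 1.3614) x3=(-1.4100, -1.4133, -0.0472)
step 11: x0=(-0.9148, -0.1093, 0.2339) x1=(-1.6696, 0.3877, 0.4725) x2=(1.5463, 1.8168, 1.3345) x3=(-1.3978, -1.3969, -0.0368)
step 12: x0=(-0.9219, -0.1378, 0.2480) x1=(-1.6824, 0.3882, 0.4647) x2=(1.5432, 1.8392, 1.3076) x3=(-1.3855, -1.3802, -0.0263)
step 13: x0=(-0.9318, -0.1650, 0.2628) x1=(-1.6939, 0.3877, 0.4565) x2=(1.5401, 1.8617, 1.2808) x3=(-1.3732, -1.3632, -0.0158)
step 14: x0=(-0.9447, -0.1909, 0.2781) x1=(-1.7041, 0.3863, 0.4479) x2=(1.5370, 1.8841, 1.2539) x3=(-1.3607, -1.3458, -0.0051)
step 15: x0=(-0.9604, -0.2158, 0.2938) x1=(-1.7130, 0.3839, 0.4391) x2=(1.5339, 1.9065, 1.2270) x3=(-1.3480, -1.3280, 0.0057)
step 16: x0=(-0.9792, -0.2397, 0.3097) x1=(-1.7208, 0.3804, 0.4301) x2=(1.5309, 1.9289, 1.2002) x3=(-1.3351, -1.3095, 0.0166)
step 17: x0=(-1.0009, -0.2630, 0.3256) x1=(-1.7272, 0.3759, 0.4208) x2=(1.5278, 1.9514, 1.1733) x3=(-1.3220, -1.2902, 0.0277)
step 18: x0=(-1.0256, -0.2858, 0.3413) x1=(-1.7325, 0.3704, 0.4114) x2=(1.5247, 1.9738, 1.1464) x3=(-1.3087, -1.2700, 0.0392)
step 19: x0=(-1.0534, -0.3087, 0.3566) x1=(-1.7366, 0.3637, 0.4018) x2=(1.5216, 1.9962, 1.1195) x3=(-1.2950, -1.2485, 0.0510)
step 20: x0=(-1.0844, -0.3319, 0.3711) x1=(-1.7396, 0.3558, 0.3921) x2=(1.5185, 2.0186, 1.0927) x3=(-1.2810, -1.2256, 0.0632)
step 21: x0=(-1.1182, -0.3558, 0.3846) x1=(-1.7414, 0.3466, 0.3824) x2=(1.5154, 2.0411, 1.0658) x3=(-1.2666, -1.2010, 0.0760)
step 22: x0=(-1.1548, -0.3799, 0.3972) x1=(-1.7422, 0.3363, 0.3727) x2=(1.5124, 2.0635, 1.0389) x3=(-1.2520, -1.1750, 0.0894)
step 23: x0=(-1.1932, -0.4009, 0.4099) x1=(-1.7419, 0.3247, 0.3631) x2=(1.5093, 2.0859, 1.0121) x3=(-1.2375, -1.1493, 0.1026)
step 24: x0=(-1.2327, -0.4095, 0.4267) x1=(-1.7409, 0.3119, 0.3534) x2=(1.5062, 2.1083, 0.9852) x3=(-1.2234, -1.1287, 0.1137)
step 25: x0=(-1.2734, -0.3954, 0.4527) x1=(-1.7393, 0.2984, 0.3438) x2=(1.5031, 2.1308, 0.9583) x3=(-1.2091, -1.1189, 0.1200)
step 26: x0=(-1.3138, -0.3696, 0.4854) x1=(-1.7385, 0.2859, 0.3341) x2=(1.5000, 2.1532, 0.9315) x3=(-1.1943, -1.1163, 0.1230)
step 27: x0=(-1.3456, -0.3547, 0.5231) x1=(-1.7420, 0.2800, 0.3227) x2=(1.4969, 2.1756, 0.9046) x3=(-1.1792, -1.1153, 0.1252)
step 28: x0=(-1.3619, -0.3650, 0.5680) x1=(-1.7528, 0.2858, 0.3076) x2=(1.4938, 2.1980, 0.8777) x3=(-1.1642, -1.1137, 0.1277)
step 29: x0=(-1.3709, -0.3884, 0.6165) x1=(-1.7668, 0.2969, 0.2903) x2=(1.4907, 2.2204, 0.8508) x3=(-1.1496, -1.1111, 0.1306)
step 30: x0=(-1.3789, -0.4144, 0.6640) x1=(-1.7810, 0.3083, 0.2728) x2=(1.4876, 2.2429, 0.8240) x3=(-1.1353, -1.1074, 0.1343)
step 31: x0=(-1.3875, -0.4401, 0.7088) x1=(-1.7945, 0.3184, 0.2559) x2=(1.4846, 2.2653, 0.7971) x3=(-1.1214, -1.1025, 0.1387)
step 32: x0=(-1.3966, -0.4654, 0.7503) x1=(-1.8073, 0.3273, 0.2398) x2=(1.4815, 2.2877, 0.7702) x3=(-1.1080, -1.0965, 0.1441)
step 33: x0=(-1.4060, -0.4905, 0.7883) x1=(-1.8196, 0.3350, 0.2243) x2=(1.4784, 2.3101, 0.7434) x3=(-1.0951, -1.0893, 0.1505)
step 34: x0=(-1.4151, -0.5159, 0.8230) x1=(-1.8313, 0.3417, 0.2094) x2=(1.4753, 2.3325, 0.7165) x3=(-1.0829, -1.0810, 0.1580)
step 35: x0=(-1.4238, -0.5419, 0.8544) x1=(-1.8427, 0.3478, 0.1949) x2=(1.4722, 2.3549, 0.6896) x3=(-1.0712, -1.0716, 0.1667)
step 36: x0=(-1.4317, -0.5687, 0.8827) x1=(-1.8539, 0.3532, 0.1808) x2=(1.4691, 2.3774, 0.6627) x3=(-1.0602, -1.0612, 0.1767)
step 37: x0=(-1.4387, -0.5964, 0.9078) x1=(-1.8648, 0.3582, 0.1671) x2=(1.4660, 2.3998, 0.6359) x3=(-1.0500, -1.0498, 0.1879)

no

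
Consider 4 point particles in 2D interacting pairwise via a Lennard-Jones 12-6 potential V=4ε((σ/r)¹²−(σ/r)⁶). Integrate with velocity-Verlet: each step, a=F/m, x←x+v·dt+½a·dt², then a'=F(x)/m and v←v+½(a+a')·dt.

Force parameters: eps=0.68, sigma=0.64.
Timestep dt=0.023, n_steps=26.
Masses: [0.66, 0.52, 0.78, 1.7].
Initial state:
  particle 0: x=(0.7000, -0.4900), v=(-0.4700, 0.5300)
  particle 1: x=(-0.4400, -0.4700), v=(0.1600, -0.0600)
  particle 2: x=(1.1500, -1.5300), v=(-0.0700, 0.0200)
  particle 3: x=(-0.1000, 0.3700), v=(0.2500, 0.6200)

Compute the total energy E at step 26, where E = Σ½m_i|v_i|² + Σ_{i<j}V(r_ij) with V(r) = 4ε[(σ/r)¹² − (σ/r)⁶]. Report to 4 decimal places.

-0.0101

step 0: x0=(0.7000, -0.4900) x1=(-0.4400, -0.4700) x2=(1.1500, -1.5300) x3=(-0.1000, 0.3700)
step 1: x0=(0.6890, -0.4779) x1=(-0.4358, -0.4706) x2=(1.1483, -1.5294) x3=(-0.0943, 0.3840)
step 2: x0=(0.6776, -0.4658) x1=(-0.4305, -0.4697) x2=(1.1465, -1.5285) x3=(-0.0887, 0.3974)
step 3: x0=(0.6656, -0.4538) x1=(-0.4241, -0.4675) x2=(1.1446, -1.5275) x3=(-0.0832, 0.4104)
step 4: x0=(0.6531, -0.4418) x1=(-0.4167, -0.4640) x2=(1.1426, -1.5261) x3=(-0.0778, 0.4228)
step 5: x0=(0.6400, -0.4298) x1=(-0.4081, -0.4592) x2=(1.1405, -1.5246) x3=(-0.0724, 0.4347)
step 6: x0=(0.6262, -0.4177) x1=(-0.3984, -0.4532) x2=(1.1383, -1.5229) x3=(-0.0671, 0.4462)
step 7: x0=(0.6115, -0.4055) x1=(-0.3873, -0.4460) x2=(1.1361, -1.5210) x3=(-0.0618, 0.4572)
step 8: x0=(0.5959, -0.3931) x1=(-0.3748, -0.4376) x2=(1.1337, -1.5190) x3=(-0.0565, 0.4677)
step 9: x0=(0.5791, -0.3806) x1=(-0.3608, -0.4279) x2=(1.1313, -1.5168) x3=(-0.0513, 0.4777)
step 10: x0=(0.5610, -0.3679) x1=(-0.3449, -0.4170) x2=(1.1288, -1.5145) x3=(-0.0460, 0.4871)
step 11: x0=(0.5413, -0.3549) x1=(-0.3268, -0.4048) x2=(1.1262, -1.5121) x3=(-0.0408, 0.4960)
step 12: x0=(0.5197, -0.3416) x1=(-0.3063, -0.3911) x2=(1.1236, -1.5095) x3=(-0.0355, 0.5042)
step 13: x0=(0.4958, -0.3280) x1=(-0.2829, -0.3760) x2=(1.1209, -1.5068) x3=(-0.0302, 0.5119)
step 14: x0=(0.4696, -0.3138) x1=(-0.2566, -0.3591) x2=(1.1181, -1.5041) x3=(-0.0249, 0.5187)
step 15: x0=(0.4423, -0.2990) x1=(-0.2290, -0.3407) x2=(1.1153, -1.5012) x3=(-0.0195, 0.5248)
step 16: x0=(0.4215, -0.2829) x1=(-0.2098, -0.3209) x2=(1.1124, -1.4983) x3=(-0.0140, 0.5300)
step 17: x0=(0.4256, -0.2643) x1=(-0.2225, -0.3012) x2=(1.1095, -1.4953) x3=(-0.0084, 0.5341)
step 18: x0=(0.4446, -0.2437) x1=(-0.2543, -0.2805) x2=(1.1066, -1.4922) x3=(-0.0028, 0.5371)
step 19: x0=(0.4648, -0.2218) x1=(-0.2877, -0.2578) x2=(1.1036, -1.4891) x3=(0.0029, 0.5390)
step 20: x0=(0.4826, -0.1988) x1=(-0.3183, -0.2329) x2=(1.1006, -1.4859) x3=(0.0087, 0.5398)
step 21: x0=(0.4976, -0.1747) x1=(-0.3454, -0.2057) x2=(1.0975, -1.4826) x3=(0.0145, 0.5394)
step 22: x0=(0.5099, -0.1493) x1=(-0.3691, -0.1763) x2=(1.0944, -1.4793) x3=(0.0203, 0.5378)
step 23: x0=(0.5195, -0.1225) x1=(-0.3896, -0.1445) x2=(1.0913, -1.4759) x3=(0.0262, 0.5349)
step 24: x0=(0.5267, -0.0942) x1=(-0.4070, -0.1105) x2=(1.0881, -1.4724) x3=(0.0321, 0.5307)
step 25: x0=(0.5315, -0.0644) x1=(-0.4216, -0.0744) x2=(1.0850, -1.4689) x3=(0.0381, 0.5253)
step 26: x0=(0.5341, -0.0332) x1=(-0.4336, -0.0366) x2=(1.0818, -1.4654) x3=(0.0442, 0.5188)
step 0 velocities: v0=(-0.4700, 0.5300) v1=(0.1600, -0.0600) v2=(-0.0700, 0.0200) v3=(0.2500, 0.6200)
step 0: KE=0.5551, PE=-0.5380, E=0.0171
step 26 velocities: v0=(0.0750, 1.3739) v1=(-0.4787, 1.6612) v2=(-0.1391, 0.1546) v3=(0.2654, -0.2959)
step 26: KE=1.5530, PE=-1.5631, E=-0.0101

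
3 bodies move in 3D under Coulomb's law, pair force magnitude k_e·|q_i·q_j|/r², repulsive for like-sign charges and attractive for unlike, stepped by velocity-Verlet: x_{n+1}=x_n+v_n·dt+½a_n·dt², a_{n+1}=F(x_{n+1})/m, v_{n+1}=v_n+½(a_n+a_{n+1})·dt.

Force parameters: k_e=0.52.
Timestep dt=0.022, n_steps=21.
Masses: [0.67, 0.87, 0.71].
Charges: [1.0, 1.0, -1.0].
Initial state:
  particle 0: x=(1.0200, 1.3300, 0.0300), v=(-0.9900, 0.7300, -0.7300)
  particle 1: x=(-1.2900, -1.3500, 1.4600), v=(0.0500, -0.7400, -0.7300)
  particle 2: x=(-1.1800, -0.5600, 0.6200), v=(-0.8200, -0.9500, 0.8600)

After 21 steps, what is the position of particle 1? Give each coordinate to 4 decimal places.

(-1.2749, -1.6350, 1.0836)

step 0: x0=(1.0200, 1.3300, 0.0300) x1=(-1.2900, -1.3500, 1.4600) x2=(-1.1800, -0.5600, 0.6200)
step 1: x0=(0.9982, 1.3461, 0.0139) x1=(-1.2889, -1.3662, 1.4439) x2=(-1.1980, -0.5810, 0.6390)
step 2: x0=(0.9764, 1.3621, -0.0021) x1=(-1.2878, -1.3823, 1.4276) x2=(-1.2161, -0.6021, 0.6582)
step 3: x0=(0.9546, 1.3781, -0.0182) x1=(-1.2867, -1.3982, 1.4111) x2=(-1.2341, -0.6235, 0.6776)
step 4: x0=(0.9328, 1.3942, -0.0342) x1=(-1.2856, -1.4139, 1.3945) x2=(-1.2521, -0.6450, 0.6972)
step 5: x0=(0.9109, 1.4102, -0.0503) x1=(-1.2844, -1.4295, 1.3777) x2=(-1.2701, -0.6667, 0.7170)
step 6: x0=(0.8891, 1.4262, -0.0664) x1=(-1.2833, -1.4449, 1.3608) x2=(-1.2881, -0.6887, 0.7371)
step 7: x0=(0.8672, 1.4422, -0.0824) x1=(-1.2822, -1.4600, 1.3436) x2=(-1.3060, -0.7110, 0.7573)
step 8: x0=(0.8453, 1.4582, -0.0985) x1=(-1.2812, -1.4749, 1.3263) x2=(-1.3239, -0.7335, 0.7778)
step 9: x0=(0.8234, 1.4742, -0.1146) x1=(-1.2801, -1.4895, 1.3087) x2=(-1.3418, -0.7563, 0.7986)
step 10: x0=(0.8015, 1.4902, -0.1306) x1=(-1.2791, -1.5039, 1.2910) x2=(-1.3596, -0.7795, 0.8195)
step 11: x0=(0.7796, 1.5062, -0.1467) x1=(-1.2781, -1.5180, 1.2730) x2=(-1.3774, -0.8031, 0.8407)
step 12: x0=(0.7577, 1.5222, -0.1627) x1=(-1.2772, -1.5317, 1.2549) x2=(-1.3950, -0.8270, 0.8622)
step 13: x0=(0.7357, 1.5381, -0.1788) x1=(-1.2764, -1.5451, 1.2366) x2=(-1.4126, -0.8514, 0.8839)
step 14: x0=(0.7138, 1.5541, -0.1948) x1=(-1.2756, -1.5580, 1.2180) x2=(-1.4301, -0.8763, 0.9059)
step 15: x0=(0.6918, 1.5701, -0.2109) x1=(-1.2750, -1.5706, 1.1993) x2=(-1.4474, -0.9017, 0.9281)
step 16: x0=(0.6699, 1.5860, -0.2269) x1=(-1.2745, -1.5827, 1.1804) x2=(-1.4645, -0.9276, 0.9505)
step 17: x0=(0.6479, 1.6020, -0.2430) x1=(-1.2741, -1.5943, 1.1613) x2=(-1.4815, -0.9542, 0.9731)
step 18: x0=(0.6259, 1.6179, -0.2590) x1=(-1.2740, -1.6053, 1.1420) x2=(-1.4982, -0.9813, 0.9959)
step 19: x0=(0.6040, 1.6339, -0.2751) x1=(-1.2740, -1.6158, 1.1226) x2=(-1.5146, -1.0092, 1.0189)
step 20: x0=(0.5820, 1.6498, -0.2911) x1=(-1.2743, -1.6257, 1.1032) x2=(-1.5308, -1.0378, 1.0420)
step 21: x0=(0.5600, 1.6658, -0.3071) x1=(-1.2749, -1.6350, 1.0836) x2=(-1.5465, -1.0672, 1.0652)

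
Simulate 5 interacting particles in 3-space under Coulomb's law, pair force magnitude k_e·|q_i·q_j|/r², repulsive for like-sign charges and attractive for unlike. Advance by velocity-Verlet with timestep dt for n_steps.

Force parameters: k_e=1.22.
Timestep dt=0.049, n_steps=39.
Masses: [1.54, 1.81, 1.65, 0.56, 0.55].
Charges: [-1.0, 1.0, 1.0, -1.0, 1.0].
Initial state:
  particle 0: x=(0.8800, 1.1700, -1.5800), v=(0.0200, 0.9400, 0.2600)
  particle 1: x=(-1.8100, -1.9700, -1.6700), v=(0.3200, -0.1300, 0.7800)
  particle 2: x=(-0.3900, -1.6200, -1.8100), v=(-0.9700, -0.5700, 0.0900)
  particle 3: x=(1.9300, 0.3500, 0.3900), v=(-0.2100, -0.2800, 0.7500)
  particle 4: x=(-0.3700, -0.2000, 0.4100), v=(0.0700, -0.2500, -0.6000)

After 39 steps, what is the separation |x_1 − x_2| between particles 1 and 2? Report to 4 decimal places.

2.5036

step 0: x0=(0.8800, 1.1700, -1.5800) x1=(-1.8100, -1.9700, -1.6700) x2=(-0.3900, -1.6200, -1.8100) x3=(1.9300, 0.3500, 0.3900) x4=(-0.3700, -0.2000, 0.4100)
step 1: x0=(0.8808, 1.2159, -1.5673) x1=(-1.7947, -1.9765, -1.6318) x2=(-0.4371, -1.6478, -1.8057) x3=(1.9193, 0.3359, 0.4270) x4=(-0.3658, -0.2116, 0.3808)
step 2: x0=(0.8811, 1.2616, -1.5547) x1=(-1.7801, -1.9831, -1.5936) x2=(-0.4831, -1.6753, -1.8016) x3=(1.9076, 0.3209, 0.4644) x4=(-0.3601, -0.2218, 0.3522)
step 3: x0=(0.8811, 1.3069, -1.5422) x1=(-1.7663, -1.9899, -1.5553) x2=(-0.5281, -1.7025, -1.7978) x3=(1.8950, 0.3051, 0.5021) x4=(-0.3527, -0.2306, 0.3242)
step 4: x0=(0.8807, 1.3521, -1.5298) x1=(-1.7535, -1.9970, -1.5169) x2=(-0.5719, -1.7294, -1.7944) x3=(1.8813, 0.2884, 0.5402) x4=(-0.3437, -0.2380, 0.2968)
step 5: x0=(0.8799, 1.3969, -1.5175) x1=(-1.7416, -2.0043, -1.4784) x2=(-0.6146, -1.7560, -1.7913) x3=(1.8667, 0.2708, 0.5786) x4=(-0.3330, -0.2438, 0.2700)
step 6: x0=(0.8788, 1.4415, -1.5053) x1=(-1.7308, -2.0119, -1.4397) x2=(-0.6559, -1.7823, -1.7888) x3=(1.8510, 0.2525, 0.6171) x4=(-0.3206, -0.2481, 0.2440)
step 7: x0=(0.8773, 1.4859, -1.4931) x1=(-1.7211, -2.0197, -1.4007) x2=(-0.6960, -1.8084, -1.7867) x3=(1.8342, 0.2332, 0.6558) x4=(-0.3065, -0.2508, 0.2187)
step 8: x0=(0.8755, 1.5300, -1.4810) x1=(-1.7127, -2.0278, -1.3613) x2=(-0.7346, -1.8342, -1.7853) x3=(1.8163, 0.2131, 0.6946) x4=(-0.2905, -0.2519, 0.1942)
step 9: x0=(0.8733, 1.5739, -1.4689) x1=(-1.7054, -2.0362, -1.3215) x2=(-0.7718, -1.8597, -1.7846) x3=(1.7973, 0.1922, 0.7334) x4=(-0.2727, -0.2514, 0.1705)
step 10: x0=(0.8709, 1.6175, -1.4569) x1=(-1.6995, -2.0449, -1.2812) x2=(-0.8075, -1.8849, -1.7847) x3=(1.7771, 0.1705, 0.7722) x4=(-0.2530, -0.2491, 0.1476)
step 11: x0=(0.8682, 1.6609, -1.4449) x1=(-1.6948, -2.0538, -1.2402) x2=(-0.8418, -1.9099, -1.7858) x3=(1.7557, 0.1479, 0.8109) x4=(-0.2313, -0.2452, 0.1256)
step 12: x0=(0.8652, 1.7040, -1.4330) x1=(-1.6915, -2.0630, -1.1984) x2=(-0.8745, -1.9347, -1.7879) x3=(1.7330, 0.1245, 0.8495) x4=(-0.2078, -0.2395, 0.1045)
step 13: x0=(0.8619, 1.7469, -1.4211) x1=(-1.6895, -2.0725, -1.1559) x2=(-0.9059, -1.9592, -1.7910) x3=(1.7091, 0.1003, 0.8878) x4=(-0.1822, -0.2322, 0.0844)
step 14: x0=(0.8584, 1.7895, -1.4092) x1=(-1.6887, -2.0822, -1.1124) x2=(-0.9359, -1.9837, -1.7954) x3=(1.6839, 0.0753, 0.9259) x4=(-0.1546, -0.2230, 0.0651)
step 15: x0=(0.8546, 1.8319, -1.3974) x1=(-1.6890, -2.0921, -1.0679) x2=(-0.9646, -2.0079, -1.8011) x3=(1.6574, 0.0496, 0.9636) x4=(-0.1249, -0.2122, 0.0469)
step 16: x0=(0.8505, 1.8741, -1.3855) x1=(-1.6905, -2.1021, -1.0224) x2=(-0.9921, -2.0321, -1.8079) x3=(1.6295, 0.0231, 1.0008) x4=(-0.0932, -0.1996, 0.0296)
step 17: x0=(0.8463, 1.9160, -1.3737) x1=(-1.6929, -2.1123, -0.9759) x2=(-1.0186, -2.0562, -1.8161) x3=(1.6003, -0.0041, 1.0375) x4=(-0.0594, -0.1853, 0.0134)
step 18: x0=(0.8418, 1.9576, -1.3619) x1=(-1.6963, -2.1227, -0.9284) x2=(-1.0440, -2.0802, -1.8256) x3=(1.5696, -0.0320, 1.0736) x4=(-0.0235, -0.1693, -0.0018)
step 19: x0=(0.8371, 1.9990, -1.3501) x1=(-1.7004, -2.1331, -0.8799) x2=(-1.0687, -2.1042, -1.8362) x3=(1.5376, -0.0606, 1.1089) x4=(0.0145, -0.1517, -0.0159)
step 20: x0=(0.8322, 2.0401, -1.3383) x1=(-1.7053, -2.1437, -0.8303) x2=(-1.0925, -2.1282, -1.8481) x3=(1.5041, -0.0898, 1.1435) x4=(0.0546, -0.1324, -0.0289)
step 21: x0=(0.8271, 2.0810, -1.3265) x1=(-1.7108, -2.1543, -0.7798) x2=(-1.1157, -2.1522, -1.8611) x3=(1.4692, -0.1196, 1.1771) x4=(0.0968, -0.1116, -0.0407)
step 22: x0=(0.8218, 2.1216, -1.3147) x1=(-1.7168, -2.1649, -0.7284) x2=(-1.1384, -2.1762, -1.8752) x3=(1.4328, -0.1500, 1.2098) x4=(0.1411, -0.0893, -0.0513)
step 23: x0=(0.8164, 2.1619, -1.3029) x1=(-1.7233, -2.1756, -0.6761) x2=(-1.1605, -2.2003, -1.8903) x3=(1.3950, -0.1808, 1.2413) x4=(0.1874, -0.0655, -0.0606)
step 24: x0=(0.8108, 2.2020, -1.2910) x1=(-1.7302, -2.1863, -0.6230) x2=(-1.1823, -2.2244, -1.9063) x3=(1.3557, -0.2121, 1.2716) x4=(0.2356, -0.0404, -0.0686)
step 25: x0=(0.8051, 2.2418, -1.2792) x1=(-1.7374, -2.1971, -0.5691) x2=(-1.2036, -2.2485, -1.9232) x3=(1.3151, -0.2437, 1.3006) x4=(0.2858, -0.0139, -0.0752)
step 26: x0=(0.7992, 2.2814, -1.2673) x1=(-1.7450, -2.2078, -0.5146) x2=(-1.2247, -2.2727, -1.9409) x3=(1.2731, -0.2757, 1.3282) x4=(0.3378, 0.0138, -0.0804)
step 27: x0=(0.7931, 2.3206, -1.2553) x1=(-1.7528, -2.2185, -0.4593) x2=(-1.2455, -2.2969, -1.9593) x3=(1.2298, -0.3079, 1.3543) x4=(0.3915, 0.0425, -0.0842)
step 28: x0=(0.7870, 2.3596, -1.2434) x1=(-1.7608, -2.2292, -0.4034) x2=(-1.2661, -2.3211, -1.9785) x3=(1.1853, -0.3402, 1.3787) x4=(0.4469, 0.0723, -0.0864)
step 29: x0=(0.7807, 2.3983, -1.2314) x1=(-1.7690, -2.2399, -0.3470) x2=(-1.2865, -2.3454, -1.9982) x3=(1.1397, -0.3726, 1.4015) x4=(0.5037, 0.1030, -0.0871)
step 30: x0=(0.7743, 2.4367, -1.2194) x1=(-1.7773, -2.2506, -0.2900) x2=(-1.3067, -2.3698, -2.0185) x3=(1.0930, -0.4051, 1.4226) x4=(0.5619, 0.1346, -0.0862)
step 31: x0=(0.7679, 2.4748, -1.2073) x1=(-1.7858, -2.2612, -0.2324) x2=(-1.3268, -2.3941, -2.0394) x3=(1.0454, -0.4375, 1.4420) x4=(0.6212, 0.1668, -0.0838)
step 32: x0=(0.7614, 2.5127, -1.1952) x1=(-1.7943, -2.2718, -0.1744) x2=(-1.3467, -2.4185, -2.0607) x3=(0.9969, -0.4697, 1.4596) x4=(0.6816, 0.1997, -0.0798)
step 33: x0=(0.7547, 2.5503, -1.1830) x1=(-1.8030, -2.2824, -0.1160) x2=(-1.3666, -2.4429, -2.0825) x3=(0.9477, -0.5018, 1.4754) x4=(0.7429, 0.2332, -0.0743)
step 34: x0=(0.7481, 2.5875, -1.1708) x1=(-1.8117, -2.2929, -0.0571) x2=(-1.3863, -2.4674, -2.1047) x3=(0.8979, -0.5337, 1.4895) x4=(0.8048, 0.2672, -0.0674)
step 35: x0=(0.7414, 2.6245, -1.1585) x1=(-1.8204, -2.3033, 0.0022) x2=(-1.4060, -2.4918, -2.1272) x3=(0.8476, -0.5653, 1.5020) x4=(0.8673, 0.3016, -0.0592)
step 36: x0=(0.7346, 2.6613, -1.1462) x1=(-1.8292, -2.3137, 0.0619) x2=(-1.4256, -2.5163, -2.1501) x3=(0.7968, -0.5967, 1.5128) x4=(0.9302, 0.3363, -0.0497)
step 37: x0=(0.7278, 2.6977, -1.1338) x1=(-1.8380, -2.3240, 0.1219) x2=(-1.4451, -2.5408, -2.1734) x3=(0.7458, -0.6278, 1.5221) x4=(0.9933, 0.3715, -0.0390)
step 38: x0=(0.7210, 2.7339, -1.1214) x1=(-1.8467, -2.3343, 0.1823) x2=(-1.4645, -2.5653, -2.1969) x3=(0.6945, -0.6587, 1.5300) x4=(1.0565, 0.4069, -0.0273)
step 39: x0=(0.7142, 2.7698, -1.1089) x1=(-1.8555, -2.3445, 0.2430) x2=(-1.4839, -2.5898, -2.2207) x3=(0.6430, -0.6893, 1.5365) x4=(1.1197, 0.4427, -0.0146)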